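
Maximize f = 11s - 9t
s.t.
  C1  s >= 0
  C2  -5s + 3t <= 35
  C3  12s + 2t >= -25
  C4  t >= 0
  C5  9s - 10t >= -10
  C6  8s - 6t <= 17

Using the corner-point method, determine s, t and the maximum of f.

Corner points and f = 11s - 9t:
  (0, 0) → f = 0
  (0, 1) → f = -9
  (17/8, 0) → f = 187/8
  (115/13, 233/26) → f = 433/26

The optimum lies where t = 0 and 8s - 6t = 17.
Solving simultaneously gives s = 17/8, t = 0.

s = 17/8, t = 0, maximum f = 187/8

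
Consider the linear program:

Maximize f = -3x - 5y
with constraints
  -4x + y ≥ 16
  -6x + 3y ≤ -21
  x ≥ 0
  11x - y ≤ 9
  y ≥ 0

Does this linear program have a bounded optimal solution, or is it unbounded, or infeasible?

infeasible

The boundaries -4x + y = 16 and x = 0 meet at (0, 16), but that point violates -6x + 3y ≤ -21. Every candidate vertex is excluded by some other constraint, so the feasible region is empty.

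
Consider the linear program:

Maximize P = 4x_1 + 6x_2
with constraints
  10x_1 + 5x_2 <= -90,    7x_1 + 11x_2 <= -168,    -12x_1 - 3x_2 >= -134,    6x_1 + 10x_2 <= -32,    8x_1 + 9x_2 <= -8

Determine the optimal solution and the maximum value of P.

Corner points and P = 4x_1 + 6x_2:
  (-2, -14) → P = -92
  (94/3, -242/3) → P = -1076/3
  (-332, 196) → P = -152
The feasible region is unbounded (it extends along (1, -4), (-5, 3)), but P strictly decreases along every unbounded feasible direction, so there is no improving ray and the maximum is attained at a vertex.

The optimum lies where 10x_1 + 5x_2 = -90 and 7x_1 + 11x_2 = -168.
Solving simultaneously gives x_1 = -2, x_2 = -14.

x_1 = -2, x_2 = -14, maximum P = -92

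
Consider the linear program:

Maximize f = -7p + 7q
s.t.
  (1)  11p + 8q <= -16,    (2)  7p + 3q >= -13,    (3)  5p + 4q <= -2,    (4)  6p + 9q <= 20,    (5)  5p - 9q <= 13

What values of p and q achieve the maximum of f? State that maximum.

Feasible corners and f = -7p + 7q:
  (-56/23, 31/23) → f = 609/23
  (-40/139, -223/139) → f = -1281/139
  (-1, -2) → f = -7

At the optimal vertex, 11p + 8q = -16 and 7p + 3q = -13.
Solving simultaneously gives p = -56/23, q = 31/23.

p = -56/23, q = 31/23, maximum f = 609/23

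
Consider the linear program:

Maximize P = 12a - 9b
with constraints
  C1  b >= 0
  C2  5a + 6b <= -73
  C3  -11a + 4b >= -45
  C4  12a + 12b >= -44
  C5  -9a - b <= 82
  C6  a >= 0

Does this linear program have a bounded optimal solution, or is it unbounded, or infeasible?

The boundaries b = 0 and -11a + 4b = -45 meet at (45/11, 0), but that point violates 5a + 6b ≤ -73. Every candidate vertex is excluded by some other constraint, so the feasible region is empty.

infeasible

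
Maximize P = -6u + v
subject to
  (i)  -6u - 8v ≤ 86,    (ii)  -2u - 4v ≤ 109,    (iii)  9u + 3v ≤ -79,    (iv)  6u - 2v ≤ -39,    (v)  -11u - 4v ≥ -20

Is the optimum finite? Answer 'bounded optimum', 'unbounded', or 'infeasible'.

From the feasible point (-121/15, -47/10), moving in the direction (-4, 11) keeps every constraint satisfied while P increases without bound.

unbounded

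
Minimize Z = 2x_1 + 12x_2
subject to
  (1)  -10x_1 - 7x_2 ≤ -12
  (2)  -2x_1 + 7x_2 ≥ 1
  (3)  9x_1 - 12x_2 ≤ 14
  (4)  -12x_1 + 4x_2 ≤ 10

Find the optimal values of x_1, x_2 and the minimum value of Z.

x_1 = 11/12, x_2 = 17/42, minimum Z = 281/42

The feasible region is unbounded (it extends along (1, 3), (4, 3)), but Z strictly increases along every unbounded feasible direction, so there is no improving ray and the minimum is attained at a vertex.

The binding constraints are -10x_1 - 7x_2 = -12 and -2x_1 + 7x_2 = 1.
Solving simultaneously gives x_1 = 11/12, x_2 = 17/42.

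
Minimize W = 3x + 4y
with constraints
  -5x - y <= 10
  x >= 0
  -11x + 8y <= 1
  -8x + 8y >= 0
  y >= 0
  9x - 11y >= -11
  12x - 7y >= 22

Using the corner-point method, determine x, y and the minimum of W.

Feasible corners and W = 3x + 4y:
  (11/2, 11/2) → W = 77/2
  (22/5, 22/5) → W = 154/5
  (319/69, 110/23) → W = 33

The optimum lies where -8x + 8y = 0 and 12x - 7y = 22.
Solving simultaneously gives x = 22/5, y = 22/5.

x = 22/5, y = 22/5, minimum W = 154/5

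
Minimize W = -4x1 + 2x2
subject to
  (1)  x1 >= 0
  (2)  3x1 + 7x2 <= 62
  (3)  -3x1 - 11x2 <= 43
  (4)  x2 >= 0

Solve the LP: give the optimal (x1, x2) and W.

x1 = 62/3, x2 = 0, minimum W = -248/3

Feasible corners and W = -4x1 + 2x2:
  (0, 62/7) → W = 124/7
  (0, 0) → W = 0
  (62/3, 0) → W = -248/3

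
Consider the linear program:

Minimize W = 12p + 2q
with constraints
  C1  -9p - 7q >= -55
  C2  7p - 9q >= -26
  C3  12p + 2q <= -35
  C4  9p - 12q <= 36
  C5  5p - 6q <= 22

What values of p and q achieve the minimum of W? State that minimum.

Corner points and W = 12p + 2q:
  (-367/122, 67/122) → W = -35
  (-212, -162) → W = -2868
  (-58/27, -83/18) → W = -35

p = -212, q = -162, minimum W = -2868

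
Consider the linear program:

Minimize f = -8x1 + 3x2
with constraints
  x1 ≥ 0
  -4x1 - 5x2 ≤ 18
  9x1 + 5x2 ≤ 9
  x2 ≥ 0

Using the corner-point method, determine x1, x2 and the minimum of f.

Feasible corners and f = -8x1 + 3x2:
  (0, 9/5) → f = 27/5
  (0, 0) → f = 0
  (1, 0) → f = -8

The binding constraints are 9x1 + 5x2 = 9 and x2 = 0.
Solving simultaneously gives x1 = 1, x2 = 0.

x1 = 1, x2 = 0, minimum f = -8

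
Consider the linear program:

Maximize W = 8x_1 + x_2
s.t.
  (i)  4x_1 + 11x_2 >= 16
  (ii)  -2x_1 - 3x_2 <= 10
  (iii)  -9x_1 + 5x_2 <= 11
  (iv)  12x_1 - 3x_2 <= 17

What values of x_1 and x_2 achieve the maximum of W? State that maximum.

x_1 = 118/33, x_2 = 95/11, maximum W = 1229/33

Feasible corners and W = 8x_1 + x_2:
  (-41/119, 188/119) → W = -20/17
  (235/144, 31/36) → W = 167/12
  (118/33, 95/11) → W = 1229/33

The binding constraints are -9x_1 + 5x_2 = 11 and 12x_1 - 3x_2 = 17.
Solving simultaneously gives x_1 = 118/33, x_2 = 95/11.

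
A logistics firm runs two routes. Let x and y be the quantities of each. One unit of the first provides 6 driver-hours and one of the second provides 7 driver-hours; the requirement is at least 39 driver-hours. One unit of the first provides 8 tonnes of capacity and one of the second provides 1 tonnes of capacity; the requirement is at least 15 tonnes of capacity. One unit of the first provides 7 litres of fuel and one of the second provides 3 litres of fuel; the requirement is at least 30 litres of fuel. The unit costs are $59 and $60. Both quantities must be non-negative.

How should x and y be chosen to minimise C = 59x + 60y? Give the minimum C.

Feasible corners and C = 59x + 60y:
  (0, 15) → C = 900
  (13/2, 0) → C = 767/2
  (3, 3) → C = 357
  (15/17, 135/17) → C = 8985/17
The feasible region is unbounded (it extends along (0, 1), (1, 0)), but C strictly increases along every unbounded feasible direction, so there is no improving ray and the minimum is attained at a vertex.

The binding constraints are 6x + 7y = 39 and 7x + 3y = 30.
Solving simultaneously gives x = 3, y = 3.

x = 3, y = 3, minimum C = 357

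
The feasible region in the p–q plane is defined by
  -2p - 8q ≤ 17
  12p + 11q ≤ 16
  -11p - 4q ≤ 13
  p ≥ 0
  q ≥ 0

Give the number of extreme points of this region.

3

Of the 10 pairwise boundary intersections, those satisfying every inequality are:
  (0, 16/11)
  (4/3, 0)
  (0, 0)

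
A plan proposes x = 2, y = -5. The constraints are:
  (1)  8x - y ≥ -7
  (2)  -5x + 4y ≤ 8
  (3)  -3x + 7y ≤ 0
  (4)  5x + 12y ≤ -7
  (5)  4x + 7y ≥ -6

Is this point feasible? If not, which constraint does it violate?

Constraint (5): 4x + 7y = -27, which is not ≥ -6. All other constraints are satisfied.

not feasible — violates (5)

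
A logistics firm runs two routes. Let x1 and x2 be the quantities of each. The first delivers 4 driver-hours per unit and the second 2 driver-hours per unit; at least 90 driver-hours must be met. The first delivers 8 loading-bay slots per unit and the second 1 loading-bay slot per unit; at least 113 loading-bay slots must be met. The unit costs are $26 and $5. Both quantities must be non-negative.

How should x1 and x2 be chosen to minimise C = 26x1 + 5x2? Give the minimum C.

Corner points and C = 26x1 + 5x2:
  (0, 113) → C = 565
  (45/2, 0) → C = 585
  (34/3, 67/3) → C = 1219/3
The feasible region is unbounded (it extends along (0, 1), (1, 0)), but C strictly increases along every unbounded feasible direction, so there is no improving ray and the minimum is attained at a vertex.

The binding constraints are 4x1 + 2x2 = 90 and 8x1 + x2 = 113.
Solving simultaneously gives x1 = 34/3, x2 = 67/3.

x1 = 34/3, x2 = 67/3, minimum C = 1219/3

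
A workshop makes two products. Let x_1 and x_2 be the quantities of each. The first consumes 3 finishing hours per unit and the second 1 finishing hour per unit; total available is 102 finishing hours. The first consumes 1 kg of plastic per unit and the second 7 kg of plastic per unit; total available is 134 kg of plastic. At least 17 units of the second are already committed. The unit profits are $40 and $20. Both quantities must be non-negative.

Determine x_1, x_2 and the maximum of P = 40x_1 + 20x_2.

x_1 = 15, x_2 = 17, maximum P = 940

Vertices and P = 40x_1 + 20x_2:
  (0, 134/7) → P = 2680/7
  (0, 17) → P = 340
  (15, 17) → P = 940

The optimum lies where x_1 + 7x_2 = 134 and x_2 = 17.
Solving simultaneously gives x_1 = 15, x_2 = 17.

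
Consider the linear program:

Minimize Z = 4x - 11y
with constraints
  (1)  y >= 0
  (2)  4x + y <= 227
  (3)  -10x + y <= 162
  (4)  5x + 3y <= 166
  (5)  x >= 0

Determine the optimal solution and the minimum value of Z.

The optimum lies where 5x + 3y = 166 and x = 0.
Solving simultaneously gives x = 0, y = 166/3.

x = 0, y = 166/3, minimum Z = -1826/3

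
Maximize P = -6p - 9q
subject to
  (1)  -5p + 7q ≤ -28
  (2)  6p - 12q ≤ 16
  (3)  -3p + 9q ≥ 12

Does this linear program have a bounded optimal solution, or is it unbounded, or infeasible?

bounded optimum

Extreme points and P = -6p - 9q:
  (14, 6) → P = -138
  (16, 20/3) → P = -156
The feasible region has finitely many vertices and no improving ray; the maximum is -138 at (14, 6).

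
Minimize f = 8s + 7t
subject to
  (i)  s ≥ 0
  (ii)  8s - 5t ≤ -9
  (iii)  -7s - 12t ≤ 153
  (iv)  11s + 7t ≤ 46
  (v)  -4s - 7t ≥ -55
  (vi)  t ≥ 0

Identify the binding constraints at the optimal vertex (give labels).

Corner points and f = 8s + 7t:
  (0, 9/5) → f = 63/5
  (0, 46/7) → f = 46
  (167/111, 467/111) → f = 1535/37

The minimum is at (0, 9/5). Substituting into each constraint, equality holds for (i) and (ii); the remaining constraints have slack.

(i) and (ii)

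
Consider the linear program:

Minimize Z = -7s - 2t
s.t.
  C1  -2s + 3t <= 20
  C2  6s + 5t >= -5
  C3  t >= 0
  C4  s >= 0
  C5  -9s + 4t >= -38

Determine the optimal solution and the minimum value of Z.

Feasible corners and Z = -7s - 2t:
  (0, 20/3) → Z = -40/3
  (194/19, 256/19) → Z = -1870/19
  (0, 0) → Z = 0
  (38/9, 0) → Z = -266/9

At the optimal vertex, -2s + 3t = 20 and -9s + 4t = -38.
Solving simultaneously gives s = 194/19, t = 256/19.

s = 194/19, t = 256/19, minimum Z = -1870/19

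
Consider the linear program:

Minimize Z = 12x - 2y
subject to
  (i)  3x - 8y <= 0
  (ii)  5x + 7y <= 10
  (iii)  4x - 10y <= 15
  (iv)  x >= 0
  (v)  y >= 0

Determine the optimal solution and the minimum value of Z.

Feasible corners and Z = 12x - 2y:
  (80/61, 30/61) → Z = 900/61
  (0, 0) → Z = 0
  (0, 10/7) → Z = -20/7

At the optimal vertex, 5x + 7y = 10 and x = 0.
Solving simultaneously gives x = 0, y = 10/7.

x = 0, y = 10/7, minimum Z = -20/7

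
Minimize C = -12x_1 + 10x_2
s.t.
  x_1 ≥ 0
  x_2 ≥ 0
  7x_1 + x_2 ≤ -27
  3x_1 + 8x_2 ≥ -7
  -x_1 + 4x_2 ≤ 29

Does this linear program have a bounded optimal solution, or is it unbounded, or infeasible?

infeasible

The boundaries x_1 = 0 and x_2 = 0 meet at (0, 0), but that point violates 7x_1 + x_2 ≤ -27. Every candidate vertex is excluded by some other constraint, so the feasible region is empty.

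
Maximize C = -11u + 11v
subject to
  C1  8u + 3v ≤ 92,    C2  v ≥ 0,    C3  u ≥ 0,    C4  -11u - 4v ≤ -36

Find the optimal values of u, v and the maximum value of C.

Feasible corners and C = -11u + 11v:
  (23/2, 0) → C = -253/2
  (0, 92/3) → C = 1012/3
  (36/11, 0) → C = -36
  (0, 9) → C = 99

At the optimal vertex, 8u + 3v = 92 and u = 0.
Solving simultaneously gives u = 0, v = 92/3.

u = 0, v = 92/3, maximum C = 1012/3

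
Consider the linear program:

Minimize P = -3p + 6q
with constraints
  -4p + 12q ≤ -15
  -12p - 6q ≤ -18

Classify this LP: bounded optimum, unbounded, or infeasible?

unbounded

From the feasible point (51/28, -9/14), moving in the direction (12, 4) keeps every constraint satisfied while P decreases without bound.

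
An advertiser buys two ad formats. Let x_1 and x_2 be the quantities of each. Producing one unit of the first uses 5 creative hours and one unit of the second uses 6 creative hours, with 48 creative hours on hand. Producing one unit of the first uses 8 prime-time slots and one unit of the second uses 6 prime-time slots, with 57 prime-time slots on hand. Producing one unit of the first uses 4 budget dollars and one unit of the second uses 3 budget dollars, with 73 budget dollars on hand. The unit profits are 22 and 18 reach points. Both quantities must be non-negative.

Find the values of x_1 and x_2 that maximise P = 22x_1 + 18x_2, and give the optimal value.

x_1 = 3, x_2 = 11/2, maximum P = 165

Feasible corners and P = 22x_1 + 18x_2:
  (0, 0) → P = 0
  (0, 8) → P = 144
  (57/8, 0) → P = 627/4
  (3, 11/2) → P = 165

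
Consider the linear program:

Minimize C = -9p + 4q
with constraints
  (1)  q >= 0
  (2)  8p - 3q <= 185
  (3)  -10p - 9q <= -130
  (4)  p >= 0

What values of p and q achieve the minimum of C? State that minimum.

p = 185/8, q = 0, minimum C = -1665/8

Feasible corners and C = -9p + 4q:
  (185/8, 0) → C = -1665/8
  (13, 0) → C = -117
  (0, 130/9) → C = 520/9
The feasible region is unbounded (it extends along (0, 1), (3, 8)), but C strictly increases along every unbounded feasible direction, so there is no improving ray and the minimum is attained at a vertex.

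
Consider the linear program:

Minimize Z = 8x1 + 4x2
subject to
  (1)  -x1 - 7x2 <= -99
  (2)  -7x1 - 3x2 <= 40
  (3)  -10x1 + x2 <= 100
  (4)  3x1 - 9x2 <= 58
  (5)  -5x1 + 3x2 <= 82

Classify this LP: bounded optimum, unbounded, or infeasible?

bounded optimum

Feasible corners and Z = 8x1 + 4x2:
  (1297/30, 239/30) → Z = 5666/15
  (-277/38, 577/38) → Z = 46/19
The feasible region has finitely many vertices and no improving ray; the minimum is 46/19 at (-277/38, 577/38).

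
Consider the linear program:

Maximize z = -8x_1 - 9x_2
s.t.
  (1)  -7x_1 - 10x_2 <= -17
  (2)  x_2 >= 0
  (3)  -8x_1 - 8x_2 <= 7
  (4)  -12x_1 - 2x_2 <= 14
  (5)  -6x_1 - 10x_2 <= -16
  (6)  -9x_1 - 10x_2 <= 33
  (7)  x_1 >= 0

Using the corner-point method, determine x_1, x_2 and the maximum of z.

x_1 = 0, x_2 = 17/10, maximum z = -153/10

Extreme points and z = -8x_1 - 9x_2:
  (1, 1) → z = -17
  (0, 17/10) → z = -153/10
  (8/3, 0) → z = -64/3
The feasible region is unbounded (it extends along (0, 1), (1, 0)), but z strictly decreases along every unbounded feasible direction, so there is no improving ray and the maximum is attained at a vertex.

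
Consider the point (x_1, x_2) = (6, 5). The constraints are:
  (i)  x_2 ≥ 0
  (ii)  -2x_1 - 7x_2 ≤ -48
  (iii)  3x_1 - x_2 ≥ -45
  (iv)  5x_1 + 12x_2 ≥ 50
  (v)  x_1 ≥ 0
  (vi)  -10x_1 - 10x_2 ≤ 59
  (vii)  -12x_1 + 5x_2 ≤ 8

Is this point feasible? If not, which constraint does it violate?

Constraint (ii): -2x_1 - 7x_2 = -47, which is not ≤ -48. All other constraints are satisfied.

not feasible — violates (ii)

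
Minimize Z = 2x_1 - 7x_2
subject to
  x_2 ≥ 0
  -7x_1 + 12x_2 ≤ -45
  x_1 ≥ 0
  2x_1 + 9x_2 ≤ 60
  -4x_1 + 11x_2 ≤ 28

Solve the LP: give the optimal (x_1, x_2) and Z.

Extreme points and Z = 2x_1 - 7x_2:
  (45/7, 0) → Z = 90/7
  (30, 0) → Z = 60
  (375/29, 110/29) → Z = -20/29

x_1 = 375/29, x_2 = 110/29, minimum Z = -20/29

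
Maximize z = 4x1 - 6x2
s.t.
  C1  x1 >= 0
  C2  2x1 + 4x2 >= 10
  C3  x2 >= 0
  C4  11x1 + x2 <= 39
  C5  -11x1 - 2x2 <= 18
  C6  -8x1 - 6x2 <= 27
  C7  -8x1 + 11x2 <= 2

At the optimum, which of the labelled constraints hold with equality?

Corner points and z = 4x1 - 6x2:
  (73/21, 16/21) → z = 28/3
  (17/9, 14/9) → z = -16/9
  (427/129, 334/129) → z = -296/129

The maximum is at (73/21, 16/21). Substituting into each constraint, equality holds for C2 and C4; the remaining constraints have slack.

C2 and C4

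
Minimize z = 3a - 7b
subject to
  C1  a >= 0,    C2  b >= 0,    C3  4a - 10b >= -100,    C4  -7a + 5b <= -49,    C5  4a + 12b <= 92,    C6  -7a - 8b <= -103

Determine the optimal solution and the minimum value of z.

a = 131/13, b = 56/13, minimum z = 1/13

Vertices and z = 3a - 7b:
  (23, 0) → z = 69
  (103/7, 0) → z = 309/7
  (131/13, 56/13) → z = 1/13
  (907/91, 54/13) → z = 75/91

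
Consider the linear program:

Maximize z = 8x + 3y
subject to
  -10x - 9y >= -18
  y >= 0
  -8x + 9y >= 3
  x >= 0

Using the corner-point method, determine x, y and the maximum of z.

x = 5/6, y = 29/27, maximum z = 89/9

Vertices and z = 8x + 3y:
  (5/6, 29/27) → z = 89/9
  (0, 2) → z = 6
  (0, 1/3) → z = 1

The optimum lies where -10x - 9y = -18 and -8x + 9y = 3.
Solving simultaneously gives x = 5/6, y = 29/27.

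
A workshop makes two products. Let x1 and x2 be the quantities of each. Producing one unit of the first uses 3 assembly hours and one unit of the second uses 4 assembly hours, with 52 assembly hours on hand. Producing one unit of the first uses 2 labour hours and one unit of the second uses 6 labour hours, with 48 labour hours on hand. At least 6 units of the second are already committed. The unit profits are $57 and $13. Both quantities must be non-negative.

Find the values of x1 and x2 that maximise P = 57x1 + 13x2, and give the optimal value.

x1 = 6, x2 = 6, maximum P = 420

Extreme points and P = 57x1 + 13x2:
  (0, 8) → P = 104
  (0, 6) → P = 78
  (6, 6) → P = 420

The binding constraints are 2x1 + 6x2 = 48 and x2 = 6.
Solving simultaneously gives x1 = 6, x2 = 6.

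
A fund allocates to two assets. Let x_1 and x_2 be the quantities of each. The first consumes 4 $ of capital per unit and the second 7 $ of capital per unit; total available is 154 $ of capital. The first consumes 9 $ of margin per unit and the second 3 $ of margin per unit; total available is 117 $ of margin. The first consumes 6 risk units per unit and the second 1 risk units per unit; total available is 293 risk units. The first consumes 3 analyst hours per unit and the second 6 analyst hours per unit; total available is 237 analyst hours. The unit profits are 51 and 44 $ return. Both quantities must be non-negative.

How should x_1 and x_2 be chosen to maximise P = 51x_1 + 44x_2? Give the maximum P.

Feasible corners and P = 51x_1 + 44x_2:
  (0, 0) → P = 0
  (0, 22) → P = 968
  (13, 0) → P = 663
  (7, 18) → P = 1149

The optimum lies where 4x_1 + 7x_2 = 154 and 9x_1 + 3x_2 = 117.
Solving simultaneously gives x_1 = 7, x_2 = 18.

x_1 = 7, x_2 = 18, maximum P = 1149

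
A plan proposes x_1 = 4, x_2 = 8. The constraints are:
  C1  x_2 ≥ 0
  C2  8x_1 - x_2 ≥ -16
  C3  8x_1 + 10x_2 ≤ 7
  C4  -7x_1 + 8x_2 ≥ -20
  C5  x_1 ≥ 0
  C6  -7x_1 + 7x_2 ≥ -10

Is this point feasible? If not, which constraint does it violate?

Constraint C3: 8x_1 + 10x_2 = 112, which is not ≤ 7. All other constraints are satisfied.

not feasible — violates C3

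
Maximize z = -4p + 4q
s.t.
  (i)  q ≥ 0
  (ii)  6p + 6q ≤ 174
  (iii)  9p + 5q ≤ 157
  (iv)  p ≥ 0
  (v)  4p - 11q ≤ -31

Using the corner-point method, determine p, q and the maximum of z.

p = 0, q = 29, maximum z = 116

Vertices and z = -4p + 4q:
  (3, 26) → z = 92
  (0, 29) → z = 116
  (1572/119, 907/119) → z = -380/17
  (0, 31/11) → z = 124/11

At the optimal vertex, 6p + 6q = 174 and p = 0.
Solving simultaneously gives p = 0, q = 29.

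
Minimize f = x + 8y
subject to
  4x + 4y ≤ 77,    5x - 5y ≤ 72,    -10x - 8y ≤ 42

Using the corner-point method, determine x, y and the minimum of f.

x = 61/15, y = -31/3, minimum f = -393/5

Vertices and f = x + 8y:
  (673/40, 97/40) → f = 1449/40
  (-98, 469/4) → f = 840
  (61/15, -31/3) → f = -393/5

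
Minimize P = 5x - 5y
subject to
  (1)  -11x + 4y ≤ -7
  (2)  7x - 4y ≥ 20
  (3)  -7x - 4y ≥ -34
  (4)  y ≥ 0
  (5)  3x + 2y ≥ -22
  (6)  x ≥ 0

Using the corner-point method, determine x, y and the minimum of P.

Vertices and P = 5x - 5y:
  (27/7, 7/4) → P = 295/28
  (20/7, 0) → P = 100/7
  (34/7, 0) → P = 170/7

The binding constraints are 7x - 4y = 20 and -7x - 4y = -34.
Solving simultaneously gives x = 27/7, y = 7/4.

x = 27/7, y = 7/4, minimum P = 295/28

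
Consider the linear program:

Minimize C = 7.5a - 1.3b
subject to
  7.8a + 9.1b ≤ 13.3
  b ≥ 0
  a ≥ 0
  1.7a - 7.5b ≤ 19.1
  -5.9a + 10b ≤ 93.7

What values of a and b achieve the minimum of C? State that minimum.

Feasible corners and C = 7.5a - 1.3b:
  (133/78, 0) → C = 665/52
  (0, 19/13) → C = -19/10
  (0, 0) → C = 0

a = 0, b = 19/13, minimum C = -19/10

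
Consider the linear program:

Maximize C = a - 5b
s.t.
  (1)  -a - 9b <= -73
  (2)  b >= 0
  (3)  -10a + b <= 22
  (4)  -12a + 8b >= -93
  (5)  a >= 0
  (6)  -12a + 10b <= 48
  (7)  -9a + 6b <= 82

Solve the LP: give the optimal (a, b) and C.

The optimum lies where -a - 9b = -73 and -12a + 8b = -93.
Solving simultaneously gives a = 49/4, b = 27/4.

a = 49/4, b = 27/4, maximum C = -43/2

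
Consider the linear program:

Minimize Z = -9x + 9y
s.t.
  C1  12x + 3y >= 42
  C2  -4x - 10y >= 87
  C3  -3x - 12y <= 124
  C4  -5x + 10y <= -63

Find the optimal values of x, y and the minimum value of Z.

x = 98/9, y = -235/18, minimum Z = -431/2

Corner points and Z = -9x + 9y:
  (227/36, -101/9) → Z = -631/4
  (292/45, -538/45) → Z = -166
  (98/9, -235/18) → Z = -431/2

The optimum lies where -4x - 10y = 87 and -3x - 12y = 124.
Solving simultaneously gives x = 98/9, y = -235/18.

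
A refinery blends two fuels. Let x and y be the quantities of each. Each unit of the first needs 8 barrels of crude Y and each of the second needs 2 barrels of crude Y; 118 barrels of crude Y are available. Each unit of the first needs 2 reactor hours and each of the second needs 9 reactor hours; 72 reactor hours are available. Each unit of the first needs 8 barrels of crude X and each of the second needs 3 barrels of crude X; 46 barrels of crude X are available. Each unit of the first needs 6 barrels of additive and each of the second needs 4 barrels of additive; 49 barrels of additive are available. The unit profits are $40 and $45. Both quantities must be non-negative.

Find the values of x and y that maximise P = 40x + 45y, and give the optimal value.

x = 3, y = 22/3, maximum P = 450

Corner points and P = 40x + 45y:
  (0, 0) → P = 0
  (0, 8) → P = 360
  (23/4, 0) → P = 230
  (3, 22/3) → P = 450

The optimum lies where 2x + 9y = 72 and 8x + 3y = 46.
Solving simultaneously gives x = 3, y = 22/3.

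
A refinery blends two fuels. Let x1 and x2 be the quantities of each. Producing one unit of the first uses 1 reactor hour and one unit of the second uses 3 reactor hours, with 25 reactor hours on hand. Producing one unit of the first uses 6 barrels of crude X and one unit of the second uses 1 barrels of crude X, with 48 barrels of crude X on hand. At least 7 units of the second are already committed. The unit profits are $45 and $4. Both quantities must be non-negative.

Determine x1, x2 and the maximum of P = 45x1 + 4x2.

The binding constraints are x1 + 3x2 = 25 and x2 = 7.
Solving simultaneously gives x1 = 4, x2 = 7.

x1 = 4, x2 = 7, maximum P = 208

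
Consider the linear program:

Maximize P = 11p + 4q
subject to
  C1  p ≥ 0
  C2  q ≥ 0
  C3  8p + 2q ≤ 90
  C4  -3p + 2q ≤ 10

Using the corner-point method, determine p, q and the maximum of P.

Vertices and P = 11p + 4q:
  (0, 0) → P = 0
  (0, 5) → P = 20
  (45/4, 0) → P = 495/4
  (80/11, 175/11) → P = 1580/11

p = 80/11, q = 175/11, maximum P = 1580/11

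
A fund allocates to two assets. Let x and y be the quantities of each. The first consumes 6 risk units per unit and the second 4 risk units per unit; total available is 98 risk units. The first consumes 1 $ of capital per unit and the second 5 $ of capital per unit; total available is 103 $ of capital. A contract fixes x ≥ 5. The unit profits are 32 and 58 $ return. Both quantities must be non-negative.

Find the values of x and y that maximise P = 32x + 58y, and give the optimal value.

The optimum lies where 6x + 4y = 98 and x = 5.
Solving simultaneously gives x = 5, y = 17.

x = 5, y = 17, maximum P = 1146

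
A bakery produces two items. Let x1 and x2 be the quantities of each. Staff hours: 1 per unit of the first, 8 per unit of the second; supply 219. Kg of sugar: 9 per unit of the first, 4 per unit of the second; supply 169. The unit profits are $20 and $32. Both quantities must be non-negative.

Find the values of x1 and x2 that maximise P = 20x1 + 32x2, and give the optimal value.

Corner points and P = 20x1 + 32x2:
  (0, 0) → P = 0
  (0, 219/8) → P = 876
  (169/9, 0) → P = 3380/9
  (7, 53/2) → P = 988

The optimum lies where x1 + 8x2 = 219 and 9x1 + 4x2 = 169.
Solving simultaneously gives x1 = 7, x2 = 53/2.

x1 = 7, x2 = 53/2, maximum P = 988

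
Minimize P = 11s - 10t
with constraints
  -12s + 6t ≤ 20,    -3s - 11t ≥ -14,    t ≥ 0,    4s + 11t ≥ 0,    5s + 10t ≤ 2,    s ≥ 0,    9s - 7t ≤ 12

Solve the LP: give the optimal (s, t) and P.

Vertices and P = 11s - 10t:
  (0, 0) → P = 0
  (2/5, 0) → P = 22/5
  (0, 1/5) → P = -2

At the optimal vertex, 5s + 10t = 2 and s = 0.
Solving simultaneously gives s = 0, t = 1/5.

s = 0, t = 1/5, minimum P = -2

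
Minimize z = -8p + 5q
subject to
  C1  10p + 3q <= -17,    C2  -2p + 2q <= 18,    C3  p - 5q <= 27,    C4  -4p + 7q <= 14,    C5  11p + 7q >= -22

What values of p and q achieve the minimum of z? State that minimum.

p = -53/37, q = -33/37, minimum z = 7

Extreme points and z = -8p + 5q:
  (-161/82, 36/41) → z = 824/41
  (-53/37, -33/37) → z = 7
  (-12/5, 22/35) → z = 782/35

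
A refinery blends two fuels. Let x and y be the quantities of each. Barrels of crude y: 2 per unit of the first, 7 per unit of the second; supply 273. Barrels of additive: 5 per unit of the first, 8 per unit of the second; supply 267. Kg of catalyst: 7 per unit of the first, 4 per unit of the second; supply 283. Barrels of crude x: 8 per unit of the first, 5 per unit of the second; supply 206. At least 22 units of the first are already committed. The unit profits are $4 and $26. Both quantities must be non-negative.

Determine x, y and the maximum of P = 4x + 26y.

Feasible corners and P = 4x + 26y:
  (103/4, 0) → P = 103
  (22, 0) → P = 88
  (22, 6) → P = 244

At the optimal vertex, 8x + 5y = 206 and x = 22.
Solving simultaneously gives x = 22, y = 6.

x = 22, y = 6, maximum P = 244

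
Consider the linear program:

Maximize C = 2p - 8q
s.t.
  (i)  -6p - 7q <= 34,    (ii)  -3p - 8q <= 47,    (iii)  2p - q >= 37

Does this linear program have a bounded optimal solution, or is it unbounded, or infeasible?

unbounded

From the feasible point (249/19, -205/19), moving in the direction (8, -3) keeps every constraint satisfied while C increases without bound.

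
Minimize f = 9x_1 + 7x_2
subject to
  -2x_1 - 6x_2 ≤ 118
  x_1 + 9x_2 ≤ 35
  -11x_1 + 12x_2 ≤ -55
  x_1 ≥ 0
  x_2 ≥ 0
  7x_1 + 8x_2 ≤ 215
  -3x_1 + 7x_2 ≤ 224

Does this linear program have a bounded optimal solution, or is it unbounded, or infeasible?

Feasible corners and f = 9x_1 + 7x_2:
  (305/37, 110/37) → f = 95
  (331/11, 6/11) → f = 3021/11
  (5, 0) → f = 45
  (215/7, 0) → f = 1935/7
The feasible region has finitely many vertices and no improving ray; the minimum is 45 at (5, 0).

bounded optimum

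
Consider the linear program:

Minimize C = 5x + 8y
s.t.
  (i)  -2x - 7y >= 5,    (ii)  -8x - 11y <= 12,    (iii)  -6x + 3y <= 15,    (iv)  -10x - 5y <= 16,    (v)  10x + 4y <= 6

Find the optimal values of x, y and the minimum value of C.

x = 19/13, y = -28/13, minimum C = -129/13

Extreme points and C = 5x + 8y:
  (-29/34, -8/17) → C = -273/34
  (1, -1) → C = -3
  (19/13, -28/13) → C = -129/13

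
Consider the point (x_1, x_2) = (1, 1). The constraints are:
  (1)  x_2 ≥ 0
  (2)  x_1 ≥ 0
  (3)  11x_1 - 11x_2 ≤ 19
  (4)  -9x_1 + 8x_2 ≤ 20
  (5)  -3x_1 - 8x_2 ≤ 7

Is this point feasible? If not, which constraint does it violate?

feasible

(1): 1 ≥ 0 ✓
(2): 1 ≥ 0 ✓
(3): 0 ≤ 19 ✓
(4): -1 ≤ 20 ✓
(5): -11 ≤ 7 ✓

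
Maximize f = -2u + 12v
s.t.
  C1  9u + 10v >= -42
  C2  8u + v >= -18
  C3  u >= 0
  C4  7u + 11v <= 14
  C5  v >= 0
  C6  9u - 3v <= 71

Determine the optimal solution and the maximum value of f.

Corner points and f = -2u + 12v:
  (0, 14/11) → f = 168/11
  (0, 0) → f = 0
  (2, 0) → f = -4

At the optimal vertex, u = 0 and 7u + 11v = 14.
Solving simultaneously gives u = 0, v = 14/11.

u = 0, v = 14/11, maximum f = 168/11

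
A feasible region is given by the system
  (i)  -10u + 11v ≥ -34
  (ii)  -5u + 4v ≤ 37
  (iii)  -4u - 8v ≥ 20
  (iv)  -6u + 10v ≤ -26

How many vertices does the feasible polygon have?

Of the 6 pairwise boundary intersections, those satisfying every inequality are:
  (-181/5, -36)
  (13/31, -84/31)
  (-237/13, -176/13)
  (1/11, -28/11)

4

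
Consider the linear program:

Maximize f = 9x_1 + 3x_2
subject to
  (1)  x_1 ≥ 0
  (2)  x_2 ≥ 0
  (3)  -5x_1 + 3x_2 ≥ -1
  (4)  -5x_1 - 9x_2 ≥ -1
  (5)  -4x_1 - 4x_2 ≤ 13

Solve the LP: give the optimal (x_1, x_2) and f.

x_1 = 1/5, x_2 = 0, maximum f = 9/5

Vertices and f = 9x_1 + 3x_2:
  (0, 0) → f = 0
  (0, 1/9) → f = 1/3
  (1/5, 0) → f = 9/5

The optimum lies where x_2 = 0 and -5x_1 + 3x_2 = -1.
Solving simultaneously gives x_1 = 1/5, x_2 = 0.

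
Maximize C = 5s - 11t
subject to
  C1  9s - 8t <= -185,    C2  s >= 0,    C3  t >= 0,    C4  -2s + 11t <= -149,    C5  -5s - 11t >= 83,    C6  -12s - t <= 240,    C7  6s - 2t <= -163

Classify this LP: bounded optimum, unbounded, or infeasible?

infeasible

The boundaries -12s - t = 240 and 6s - 2t = -163 meet at (-643/30, 86/5), but that point violates s ≥ 0. Every candidate vertex is excluded by some other constraint, so the feasible region is empty.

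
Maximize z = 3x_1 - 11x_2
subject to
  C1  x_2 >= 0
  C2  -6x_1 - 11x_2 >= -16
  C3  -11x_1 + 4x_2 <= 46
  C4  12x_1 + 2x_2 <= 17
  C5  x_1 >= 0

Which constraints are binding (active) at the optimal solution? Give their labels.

C1 and C4

Corner points and z = 3x_1 - 11x_2:
  (17/12, 0) → z = 17/4
  (0, 0) → z = 0
  (31/24, 3/4) → z = -35/8
  (0, 16/11) → z = -16

The maximum is at (17/12, 0). Substituting into each constraint, equality holds for C1 and C4; the remaining constraints have slack.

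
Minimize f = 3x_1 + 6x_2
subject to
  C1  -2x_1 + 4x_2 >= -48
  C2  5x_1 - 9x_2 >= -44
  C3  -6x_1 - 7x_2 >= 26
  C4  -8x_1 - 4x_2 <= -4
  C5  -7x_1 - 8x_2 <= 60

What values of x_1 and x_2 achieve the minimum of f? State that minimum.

Vertices and f = 3x_1 + 6x_2:
  (116/19, -170/19) → f = -672/19
  (26/5, -47/5) → f = -204/5
  (33/8, -29/4) → f = -249/8

The binding constraints are -2x_1 + 4x_2 = -48 and -8x_1 - 4x_2 = -4.
Solving simultaneously gives x_1 = 26/5, x_2 = -47/5.

x_1 = 26/5, x_2 = -47/5, minimum f = -204/5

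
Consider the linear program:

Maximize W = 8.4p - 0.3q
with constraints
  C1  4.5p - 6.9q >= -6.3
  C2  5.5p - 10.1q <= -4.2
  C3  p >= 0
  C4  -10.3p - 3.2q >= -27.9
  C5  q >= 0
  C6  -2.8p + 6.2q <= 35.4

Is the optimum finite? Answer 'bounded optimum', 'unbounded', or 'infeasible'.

bounded optimum

Vertices and W = 8.4p - 0.3q:
  (0, 21/23) → W = -63/230
  (5745/2849, 6348/2849) → W = 6264/385
  (0, 42/101) → W = -63/505
  (26835/12163, 19671/12163) → W = 2195127/121630
The feasible region has finitely many vertices and no improving ray; the maximum is 2195127/121630 at (26835/12163, 19671/12163).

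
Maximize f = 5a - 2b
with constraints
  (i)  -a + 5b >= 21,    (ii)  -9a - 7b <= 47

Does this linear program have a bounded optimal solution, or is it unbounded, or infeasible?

From the feasible point (-191/26, 71/26), moving in the direction (5, 1) keeps every constraint satisfied while f increases without bound.

unbounded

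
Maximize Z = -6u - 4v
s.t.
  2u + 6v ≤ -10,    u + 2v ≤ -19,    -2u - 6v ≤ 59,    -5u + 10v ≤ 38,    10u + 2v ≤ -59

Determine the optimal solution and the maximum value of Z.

u = -409/25, v = -219/50, maximum Z = 2892/25

Vertices and Z = -6u - 4v:
  (-133/10, -57/20) → Z = 456/5
  (-40/9, -131/18) → Z = 502/9
  (-409/25, -219/50) → Z = 2892/25
  (-59/14, -59/7) → Z = 59

The optimum lies where -2u - 6v = 59 and -5u + 10v = 38.
Solving simultaneously gives u = -409/25, v = -219/50.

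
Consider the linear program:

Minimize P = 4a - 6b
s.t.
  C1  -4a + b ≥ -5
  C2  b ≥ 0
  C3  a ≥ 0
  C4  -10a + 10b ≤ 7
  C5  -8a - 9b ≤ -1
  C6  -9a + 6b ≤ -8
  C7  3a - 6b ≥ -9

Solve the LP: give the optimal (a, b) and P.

a = 22/15, b = 13/15, minimum P = 2/3

Extreme points and P = 4a - 6b:
  (5/4, 0) → P = 5
  (22/15, 13/15) → P = 2/3
  (8/9, 0) → P = 32/9

The binding constraints are -4a + b = -5 and -9a + 6b = -8.
Solving simultaneously gives a = 22/15, b = 13/15.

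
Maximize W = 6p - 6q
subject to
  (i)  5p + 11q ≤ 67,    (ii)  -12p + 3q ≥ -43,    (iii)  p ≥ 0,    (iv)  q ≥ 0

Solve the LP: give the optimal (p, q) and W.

p = 43/12, q = 0, maximum W = 43/2

The binding constraints are -12p + 3q = -43 and q = 0.
Solving simultaneously gives p = 43/12, q = 0.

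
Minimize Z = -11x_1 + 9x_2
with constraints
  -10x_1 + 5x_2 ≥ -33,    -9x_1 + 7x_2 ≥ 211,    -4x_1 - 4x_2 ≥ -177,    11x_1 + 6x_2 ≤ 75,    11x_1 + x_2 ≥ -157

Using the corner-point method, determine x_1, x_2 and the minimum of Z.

Extreme points and Z = -11x_1 + 9x_2:
  (-741/131, 2996/131) → Z = 35115/131
  (-655/43, 454/43) → Z = 11291/43
  (-1017/55, 232/5) → Z = 621

x_1 = -655/43, x_2 = 454/43, minimum Z = 11291/43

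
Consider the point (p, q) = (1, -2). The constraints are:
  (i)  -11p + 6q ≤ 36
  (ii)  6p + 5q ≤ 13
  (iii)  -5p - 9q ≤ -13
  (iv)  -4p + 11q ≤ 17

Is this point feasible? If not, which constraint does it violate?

Constraint (iii): -5p - 9q = 13, which is not ≤ -13. All other constraints are satisfied.

not feasible — violates (iii)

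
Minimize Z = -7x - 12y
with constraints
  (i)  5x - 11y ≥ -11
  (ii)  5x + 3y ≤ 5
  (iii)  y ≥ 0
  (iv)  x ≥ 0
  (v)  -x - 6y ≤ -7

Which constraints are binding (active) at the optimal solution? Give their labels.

(i) and (ii)

Vertices and Z = -7x - 12y:
  (11/35, 8/7) → Z = -557/35
  (11/41, 46/41) → Z = -629/41
  (1/3, 10/9) → Z = -47/3

The minimum is at (11/35, 8/7). Substituting into each constraint, equality holds for (i) and (ii); the remaining constraints have slack.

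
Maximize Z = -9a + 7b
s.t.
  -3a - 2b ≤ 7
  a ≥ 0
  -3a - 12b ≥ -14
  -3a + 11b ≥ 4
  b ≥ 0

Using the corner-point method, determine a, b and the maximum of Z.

Extreme points and Z = -9a + 7b:
  (0, 7/6) → Z = 49/6
  (0, 4/11) → Z = 28/11
  (106/69, 18/23) → Z = -192/23

a = 0, b = 7/6, maximum Z = 49/6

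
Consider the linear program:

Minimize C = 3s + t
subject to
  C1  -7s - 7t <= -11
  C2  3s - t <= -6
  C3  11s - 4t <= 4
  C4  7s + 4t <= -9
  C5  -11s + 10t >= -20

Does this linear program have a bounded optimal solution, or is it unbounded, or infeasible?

From the feasible point (-107/21, 20/3), moving in the direction (-4, 7) keeps every constraint satisfied while C decreases without bound.

unbounded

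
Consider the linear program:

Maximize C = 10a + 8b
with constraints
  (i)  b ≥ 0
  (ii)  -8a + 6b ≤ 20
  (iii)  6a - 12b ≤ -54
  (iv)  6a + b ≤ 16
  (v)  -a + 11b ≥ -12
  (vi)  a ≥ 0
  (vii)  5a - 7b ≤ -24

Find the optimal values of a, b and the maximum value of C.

a = 19/11, b = 62/11, maximum C = 686/11

Corner points and C = 10a + 8b:
  (7/5, 26/5) → C = 278/5
  (19/11, 62/11) → C = 686/11
  (23/13, 70/13) → C = 790/13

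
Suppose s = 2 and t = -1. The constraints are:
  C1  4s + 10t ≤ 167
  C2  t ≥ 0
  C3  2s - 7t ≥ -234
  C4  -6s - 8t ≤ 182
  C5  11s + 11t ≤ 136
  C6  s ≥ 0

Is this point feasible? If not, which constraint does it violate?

not feasible — violates C2

Constraint C2: t = -1, which is not ≥ 0. All other constraints are satisfied.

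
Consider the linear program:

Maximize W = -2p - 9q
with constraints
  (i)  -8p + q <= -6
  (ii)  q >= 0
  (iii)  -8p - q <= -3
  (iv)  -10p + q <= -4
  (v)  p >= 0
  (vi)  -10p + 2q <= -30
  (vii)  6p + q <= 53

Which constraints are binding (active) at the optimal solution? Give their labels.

(ii) and (vi)

Corner points and W = -2p - 9q:
  (3, 0) → W = -6
  (53/6, 0) → W = -53/3
  (68/11, 175/11) → W = -1711/11

The maximum is at (3, 0). Substituting into each constraint, equality holds for (ii) and (vi); the remaining constraints have slack.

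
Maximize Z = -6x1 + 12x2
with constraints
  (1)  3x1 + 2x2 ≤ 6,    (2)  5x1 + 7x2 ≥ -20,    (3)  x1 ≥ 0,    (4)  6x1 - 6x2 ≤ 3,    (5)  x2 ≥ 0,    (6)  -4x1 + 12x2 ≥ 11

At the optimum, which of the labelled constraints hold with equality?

(1) and (3)

Vertices and Z = -6x1 + 12x2:
  (0, 3) → Z = 36
  (25/22, 57/44) → Z = 96/11
  (0, 11/12) → Z = 11

The maximum is at (0, 3). Substituting into each constraint, equality holds for (1) and (3); the remaining constraints have slack.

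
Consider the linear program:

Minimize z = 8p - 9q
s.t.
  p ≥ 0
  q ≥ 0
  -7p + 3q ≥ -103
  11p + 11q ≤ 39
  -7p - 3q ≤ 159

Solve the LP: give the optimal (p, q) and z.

p = 0, q = 39/11, minimum z = -351/11

The optimum lies where p = 0 and 11p + 11q = 39.
Solving simultaneously gives p = 0, q = 39/11.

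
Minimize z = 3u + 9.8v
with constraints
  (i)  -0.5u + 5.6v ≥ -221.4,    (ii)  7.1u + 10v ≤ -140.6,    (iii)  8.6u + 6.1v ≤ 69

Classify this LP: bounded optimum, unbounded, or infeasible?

From the feasible point (35666/1119, -41056/1119), moving in the direction (-5.6, -0.5) keeps every constraint satisfied while z decreases without bound.

unbounded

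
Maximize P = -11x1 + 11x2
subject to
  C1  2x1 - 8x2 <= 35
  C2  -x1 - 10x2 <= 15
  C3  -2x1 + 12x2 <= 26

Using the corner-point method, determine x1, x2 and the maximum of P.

x1 = -55/4, x2 = -1/8, maximum P = 1199/8

Extreme points and P = -11x1 + 11x2:
  (115/14, -65/28) → P = -3245/28
  (157/2, 61/4) → P = -2783/4
  (-55/4, -1/8) → P = 1199/8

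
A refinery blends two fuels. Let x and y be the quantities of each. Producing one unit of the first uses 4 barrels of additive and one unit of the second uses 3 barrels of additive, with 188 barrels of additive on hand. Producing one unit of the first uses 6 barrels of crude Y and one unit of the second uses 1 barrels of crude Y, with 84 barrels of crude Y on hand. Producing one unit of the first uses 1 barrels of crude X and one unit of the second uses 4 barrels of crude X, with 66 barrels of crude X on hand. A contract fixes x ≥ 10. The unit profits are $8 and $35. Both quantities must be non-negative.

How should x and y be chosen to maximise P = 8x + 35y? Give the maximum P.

x = 10, y = 14, maximum P = 570

Feasible corners and P = 8x + 35y:
  (14, 0) → P = 112
  (10, 0) → P = 80
  (270/23, 312/23) → P = 13080/23
  (10, 14) → P = 570

The binding constraints are x + 4y = 66 and x = 10.
Solving simultaneously gives x = 10, y = 14.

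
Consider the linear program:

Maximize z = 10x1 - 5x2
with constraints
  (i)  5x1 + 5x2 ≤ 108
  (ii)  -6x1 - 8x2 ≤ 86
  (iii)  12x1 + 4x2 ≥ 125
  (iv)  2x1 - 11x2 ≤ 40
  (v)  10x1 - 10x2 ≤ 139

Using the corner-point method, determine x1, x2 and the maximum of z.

x1 = 71/4, x2 = 77/20, maximum z = 633/4

At the optimal vertex, 5x1 + 5x2 = 108 and 10x1 - 10x2 = 139.
Solving simultaneously gives x1 = 71/4, x2 = 77/20.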